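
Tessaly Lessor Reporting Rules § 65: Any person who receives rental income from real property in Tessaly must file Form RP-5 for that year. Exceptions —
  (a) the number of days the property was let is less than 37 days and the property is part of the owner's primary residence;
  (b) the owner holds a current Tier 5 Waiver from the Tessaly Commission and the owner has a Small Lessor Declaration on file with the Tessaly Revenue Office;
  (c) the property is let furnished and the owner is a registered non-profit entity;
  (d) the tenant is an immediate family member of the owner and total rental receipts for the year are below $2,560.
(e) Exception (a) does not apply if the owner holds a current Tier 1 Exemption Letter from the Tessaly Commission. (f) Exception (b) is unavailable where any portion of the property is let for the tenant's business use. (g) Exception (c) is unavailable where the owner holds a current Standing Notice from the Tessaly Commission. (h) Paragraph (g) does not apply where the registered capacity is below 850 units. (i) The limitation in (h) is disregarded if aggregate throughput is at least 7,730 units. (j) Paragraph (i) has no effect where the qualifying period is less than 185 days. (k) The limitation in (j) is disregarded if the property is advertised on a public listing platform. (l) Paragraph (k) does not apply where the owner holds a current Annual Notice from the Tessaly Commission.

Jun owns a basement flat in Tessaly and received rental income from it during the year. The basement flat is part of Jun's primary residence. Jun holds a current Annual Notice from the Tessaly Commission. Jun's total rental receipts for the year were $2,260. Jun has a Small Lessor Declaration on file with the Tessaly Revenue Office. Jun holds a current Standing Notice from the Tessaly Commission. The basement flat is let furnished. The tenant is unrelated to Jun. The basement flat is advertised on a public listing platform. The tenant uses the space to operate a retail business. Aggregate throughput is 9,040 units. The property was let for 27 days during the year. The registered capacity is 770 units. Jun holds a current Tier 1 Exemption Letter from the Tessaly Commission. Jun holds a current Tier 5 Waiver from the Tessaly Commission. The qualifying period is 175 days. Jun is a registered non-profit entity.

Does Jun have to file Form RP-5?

Exception (a): the number of days the property was let is 27 days, less than the 37 days limit; the basement flat is part of the primary residence — every condition holds. But: (e) applies — a current Tier 1 Exemption Letter is held. Exception (a) does not apply.
All of (b)'s requirements are met (a current Tier 5 Waiver is held; a Small Lessor Declaration is on file). But: (f) operates against (b): the space is let for business use. Exception (b) does not apply.
Exception (c): the property is let furnished; Jun is a registered non-profit — every condition holds. Applying paragraphs (g)–(l): (g) would limit (c) — a current Standing Notice is held — but (h) sets (g) aside: (h) is triggered — the registered capacity is 770 units, below the 850 units limit. (i) applies (aggregate throughput is 9,040 units, meeting the 7,730 units threshold), but is set aside by (j): (j) is triggered — the qualifying period is 175 days, less than the 185 days limit. (k) would limit (j) — the property is publicly advertised — but (l) sets (k) aside: (l) operates against (k): a current Annual Notice is held. Exception (c) stands.
Exception (d) fails — the tenant is unrelated to the owner.

No — exception (c) applies; Jun is not required to file Form RP-5.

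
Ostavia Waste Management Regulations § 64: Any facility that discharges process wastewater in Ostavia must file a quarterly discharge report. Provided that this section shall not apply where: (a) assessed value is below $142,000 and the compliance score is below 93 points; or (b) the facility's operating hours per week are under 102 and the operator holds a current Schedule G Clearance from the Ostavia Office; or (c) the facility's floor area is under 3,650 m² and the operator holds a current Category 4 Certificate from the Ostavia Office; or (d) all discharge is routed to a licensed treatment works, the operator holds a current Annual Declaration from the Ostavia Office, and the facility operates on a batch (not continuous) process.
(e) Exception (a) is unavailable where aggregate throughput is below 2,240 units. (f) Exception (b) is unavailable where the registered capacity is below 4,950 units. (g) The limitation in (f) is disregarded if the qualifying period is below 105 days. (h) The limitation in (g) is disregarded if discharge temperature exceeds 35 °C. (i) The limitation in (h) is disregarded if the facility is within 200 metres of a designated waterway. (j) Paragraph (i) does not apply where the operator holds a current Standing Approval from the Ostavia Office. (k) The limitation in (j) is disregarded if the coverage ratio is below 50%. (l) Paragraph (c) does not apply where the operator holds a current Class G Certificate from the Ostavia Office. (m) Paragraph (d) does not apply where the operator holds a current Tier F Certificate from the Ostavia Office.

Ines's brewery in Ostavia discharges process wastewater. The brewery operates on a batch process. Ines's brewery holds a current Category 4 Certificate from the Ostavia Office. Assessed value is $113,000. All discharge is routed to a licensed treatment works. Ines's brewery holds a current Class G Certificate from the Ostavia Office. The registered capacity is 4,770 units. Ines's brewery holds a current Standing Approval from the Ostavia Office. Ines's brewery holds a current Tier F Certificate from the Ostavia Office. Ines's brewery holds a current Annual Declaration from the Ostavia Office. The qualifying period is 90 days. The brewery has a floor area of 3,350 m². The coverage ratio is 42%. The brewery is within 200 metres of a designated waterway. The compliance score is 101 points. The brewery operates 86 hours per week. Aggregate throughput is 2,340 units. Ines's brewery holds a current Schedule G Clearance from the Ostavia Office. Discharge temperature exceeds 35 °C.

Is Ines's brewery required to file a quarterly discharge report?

No — exception (b) applies; Ines's brewery is not required to file a quarterly discharge report.

Exception (a) fails — the compliance score is 101 points, not below 93 points.
Exception (b) is satisfied on its face — the facility's operating hours per week are 86, under the 102 limit; a current Schedule G Clearance is held. Applying paragraphs (f)–(k): (f) would limit (b) — the registered capacity is 4,770 units, below the 4,950 units limit — but (g) sets (f) aside: (g) applies — the qualifying period is 90 days, below the 105 days limit. (h) would limit (g) — discharge temperature exceeds 35 °C — but (i) sets (h) aside: (i) is triggered — the brewery is within 200 m of a designated waterway. (j) applies (a current Standing Approval is held), but yields to (k): (k) applies — the coverage ratio is 42%, below the 50% limit. (b) remains available.
Exception (c)'s conditions are all satisfied: the facility's floor area is 3,350 m², under the 3,650 m² limit; a current Category 4 Certificate is held. But applying paragraph (l): (l) is triggered — a current Class G Certificate is held. So (c) is unavailable.
Exception (d)'s conditions are all satisfied: discharge is routed to a licensed treatment works; a current Annual Declaration is held; the facility operates on a batch process. However, paragraph (m) must be considered: (m) is triggered — a current Tier F Certificate is held. (d) is therefore removed.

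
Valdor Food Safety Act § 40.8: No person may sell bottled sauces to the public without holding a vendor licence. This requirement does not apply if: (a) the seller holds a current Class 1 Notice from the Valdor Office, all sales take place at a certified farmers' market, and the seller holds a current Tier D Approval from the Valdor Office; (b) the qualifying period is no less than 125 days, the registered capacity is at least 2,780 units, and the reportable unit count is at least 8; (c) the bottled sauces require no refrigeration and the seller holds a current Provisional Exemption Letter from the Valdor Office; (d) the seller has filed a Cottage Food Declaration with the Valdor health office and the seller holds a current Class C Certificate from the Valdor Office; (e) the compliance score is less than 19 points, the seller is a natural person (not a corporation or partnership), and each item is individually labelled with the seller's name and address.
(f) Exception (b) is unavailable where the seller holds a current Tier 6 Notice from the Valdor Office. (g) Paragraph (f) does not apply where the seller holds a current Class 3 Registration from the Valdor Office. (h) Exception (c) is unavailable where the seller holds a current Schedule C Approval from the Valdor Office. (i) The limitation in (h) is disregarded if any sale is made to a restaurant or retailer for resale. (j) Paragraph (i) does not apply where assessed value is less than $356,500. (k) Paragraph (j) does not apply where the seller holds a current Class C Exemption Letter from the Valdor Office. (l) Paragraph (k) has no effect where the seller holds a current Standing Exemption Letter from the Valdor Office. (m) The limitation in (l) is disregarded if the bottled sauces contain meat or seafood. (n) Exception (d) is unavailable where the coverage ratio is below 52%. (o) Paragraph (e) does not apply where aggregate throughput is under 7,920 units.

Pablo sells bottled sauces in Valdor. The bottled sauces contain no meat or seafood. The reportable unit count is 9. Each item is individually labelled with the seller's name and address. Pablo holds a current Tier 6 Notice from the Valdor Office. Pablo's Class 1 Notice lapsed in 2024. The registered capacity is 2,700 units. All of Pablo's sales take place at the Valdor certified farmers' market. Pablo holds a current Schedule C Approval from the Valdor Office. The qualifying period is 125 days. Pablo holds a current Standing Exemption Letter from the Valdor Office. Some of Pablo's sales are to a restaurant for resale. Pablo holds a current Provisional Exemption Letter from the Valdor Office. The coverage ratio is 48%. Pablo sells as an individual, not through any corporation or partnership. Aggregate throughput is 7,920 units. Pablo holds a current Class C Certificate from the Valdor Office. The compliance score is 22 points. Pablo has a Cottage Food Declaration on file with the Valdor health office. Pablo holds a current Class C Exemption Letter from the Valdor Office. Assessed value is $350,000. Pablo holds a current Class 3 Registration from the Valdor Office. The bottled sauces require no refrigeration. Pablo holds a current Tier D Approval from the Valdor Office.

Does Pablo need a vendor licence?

Exception (a) does not apply: no current Class 1 Notice is held.
Exception (b) requires that the registered capacity is at least 2,780 units; but the registered capacity is 2,700 units, short of 2,780 units, so (b) is unavailable.
Exception (c): the bottled sauces are shelf-stable; a current Provisional Exemption Letter is held — every condition holds. But: (h) operates against (c): a current Schedule C Approval is held. (i) applies (some sales are to a restaurant for resale), but is displaced by (j): (j) operates against (i): assessed value is $350,000, less than the $356,500 limit. (k) is engaged (a current Class C Exemption Letter is held), but is displaced by (l): (l) is engaged — a current Standing Exemption Letter is held. (m), which would lift (l), is not triggered — the bottled sauces contain no meat or seafood. Exception (c) does not apply.
Exception (d)'s conditions are all satisfied: a Cottage Food Declaration is on file; a current Class C Certificate is held. But applying paragraph (n): (n) operates against (d): the coverage ratio is 48%, below the 52% limit. (d) is therefore removed.
Exception (e) fails — the compliance score is 22 points, not less than 19 points.
No exception is made out. Pablo falls within the general rule.

Yes — Pablo must hold a vendor licence.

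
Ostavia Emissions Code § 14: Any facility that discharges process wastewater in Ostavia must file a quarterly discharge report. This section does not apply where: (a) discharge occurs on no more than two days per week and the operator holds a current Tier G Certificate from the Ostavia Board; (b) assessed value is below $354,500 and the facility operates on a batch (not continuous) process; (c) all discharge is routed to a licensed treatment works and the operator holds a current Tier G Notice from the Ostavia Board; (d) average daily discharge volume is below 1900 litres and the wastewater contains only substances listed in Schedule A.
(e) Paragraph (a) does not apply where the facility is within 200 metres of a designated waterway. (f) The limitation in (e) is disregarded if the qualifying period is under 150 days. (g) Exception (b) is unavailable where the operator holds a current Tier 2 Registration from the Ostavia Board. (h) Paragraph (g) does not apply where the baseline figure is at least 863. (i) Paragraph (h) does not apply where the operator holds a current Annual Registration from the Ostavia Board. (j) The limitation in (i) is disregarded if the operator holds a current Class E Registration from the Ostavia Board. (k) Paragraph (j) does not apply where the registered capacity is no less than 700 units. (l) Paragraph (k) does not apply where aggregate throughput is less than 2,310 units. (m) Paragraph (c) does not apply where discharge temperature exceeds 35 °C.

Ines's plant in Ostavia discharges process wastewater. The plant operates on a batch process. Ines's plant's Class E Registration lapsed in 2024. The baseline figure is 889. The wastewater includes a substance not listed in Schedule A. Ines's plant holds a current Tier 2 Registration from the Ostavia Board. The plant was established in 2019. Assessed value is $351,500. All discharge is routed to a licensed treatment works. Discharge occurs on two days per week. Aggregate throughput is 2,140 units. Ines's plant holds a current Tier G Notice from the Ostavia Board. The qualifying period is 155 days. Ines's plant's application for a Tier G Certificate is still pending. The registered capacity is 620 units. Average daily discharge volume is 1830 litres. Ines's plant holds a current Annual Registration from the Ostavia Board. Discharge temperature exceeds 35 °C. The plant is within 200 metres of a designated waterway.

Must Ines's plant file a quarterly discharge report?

Yes — Ines's plant must file a quarterly discharge report.

Exception (a) requires that the operator holds a current Tier G Certificate from the Ostavia Board; but the Tier G Certificate is not current, so (a) is unavailable.
Exception (b): assessed value is $351,500, below the $354,500 limit; the facility operates on a batch process — every condition holds. But: (g) applies — a current Tier 2 Registration is held. (h) would limit (g) — the baseline figure is 889, meeting the 863 threshold — but (i) sets (h) aside: (i) operates against (h): a current Annual Registration is held. (j), which would lift (i), is not triggered — the Class E Registration is not current. So (b) is unavailable.
Exception (c) is satisfied on its face — discharge is routed to a licensed treatment works; a current Tier G Notice is held. But applying paragraph (m): (m) applies — discharge temperature exceeds 35 °C. (c) is therefore removed.
Exception (d) fails — the wastewater includes a non-Schedule-A substance.
Every exception is unavailable, so the rule governs.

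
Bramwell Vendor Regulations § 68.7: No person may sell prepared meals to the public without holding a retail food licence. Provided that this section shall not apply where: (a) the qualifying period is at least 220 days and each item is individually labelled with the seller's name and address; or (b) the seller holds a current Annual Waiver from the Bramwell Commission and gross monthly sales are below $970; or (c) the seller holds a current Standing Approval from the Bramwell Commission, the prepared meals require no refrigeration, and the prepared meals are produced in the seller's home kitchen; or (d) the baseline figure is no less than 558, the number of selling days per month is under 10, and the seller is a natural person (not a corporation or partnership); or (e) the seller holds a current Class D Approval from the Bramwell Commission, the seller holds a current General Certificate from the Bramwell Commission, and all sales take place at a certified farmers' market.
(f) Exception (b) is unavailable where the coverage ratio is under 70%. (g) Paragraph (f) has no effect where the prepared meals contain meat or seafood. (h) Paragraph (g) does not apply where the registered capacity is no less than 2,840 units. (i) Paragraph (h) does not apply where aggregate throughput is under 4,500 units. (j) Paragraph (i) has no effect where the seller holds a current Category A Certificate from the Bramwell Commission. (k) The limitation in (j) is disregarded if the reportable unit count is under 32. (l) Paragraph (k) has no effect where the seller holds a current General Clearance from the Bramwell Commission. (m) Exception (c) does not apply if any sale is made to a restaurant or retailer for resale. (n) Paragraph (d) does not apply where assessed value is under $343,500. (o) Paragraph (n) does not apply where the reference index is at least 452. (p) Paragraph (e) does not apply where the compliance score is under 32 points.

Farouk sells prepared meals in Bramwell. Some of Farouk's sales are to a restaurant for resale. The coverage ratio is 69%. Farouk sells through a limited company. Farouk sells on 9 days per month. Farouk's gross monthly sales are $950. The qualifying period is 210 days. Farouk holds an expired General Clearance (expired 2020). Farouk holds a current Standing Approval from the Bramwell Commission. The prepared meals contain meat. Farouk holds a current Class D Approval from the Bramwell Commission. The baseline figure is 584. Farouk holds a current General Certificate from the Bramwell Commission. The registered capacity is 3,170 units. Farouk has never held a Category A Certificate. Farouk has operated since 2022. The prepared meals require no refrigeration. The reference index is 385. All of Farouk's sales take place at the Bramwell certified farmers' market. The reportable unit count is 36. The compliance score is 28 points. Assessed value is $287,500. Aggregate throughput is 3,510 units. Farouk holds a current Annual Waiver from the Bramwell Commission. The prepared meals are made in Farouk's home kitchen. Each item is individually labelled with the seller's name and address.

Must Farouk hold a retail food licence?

Exception (a) fails — the qualifying period is 210 days, short of 220 days.
Exception (b)'s conditions are all satisfied: a current Annual Waiver is held; gross monthly sales are $950, below the $970 limit. Under paragraphs (f)–(l): (f) would limit (b) — the coverage ratio is 69%, under the 70% limit — but (g) sets (f) aside: (g) is triggered — the prepared meals contain meat. (h) would limit (g) — the registered capacity is 3,170 units, meeting the 2,840 units threshold — but (i) sets (h) aside: (i) operates against (h): aggregate throughput is 3,510 units, under the 4,500 units limit. (j) is not engaged (no current Category A Certificate is held), so (i) stands. So (b) applies.
All of (c)'s requirements are met (a current Standing Approval is held; the prepared meals are shelf-stable; the prepared meals are home-kitchen produced). But applying paragraph (m): (m) operates — some sales are to a restaurant for resale. Exception (c) does not apply.
Exception (d) fails — the seller operates through a limited company.
Exception (e) is satisfied on its face — a current Class D Approval is held; a current General Certificate is held; all sales are at a certified farmers' market. Turning to paragraph (p): (p) is triggered — the compliance score is 28 points, under the 32 points limit. Exception (e) does not apply.

No — exception (b) applies; Farouk is not required to hold a retail food licence.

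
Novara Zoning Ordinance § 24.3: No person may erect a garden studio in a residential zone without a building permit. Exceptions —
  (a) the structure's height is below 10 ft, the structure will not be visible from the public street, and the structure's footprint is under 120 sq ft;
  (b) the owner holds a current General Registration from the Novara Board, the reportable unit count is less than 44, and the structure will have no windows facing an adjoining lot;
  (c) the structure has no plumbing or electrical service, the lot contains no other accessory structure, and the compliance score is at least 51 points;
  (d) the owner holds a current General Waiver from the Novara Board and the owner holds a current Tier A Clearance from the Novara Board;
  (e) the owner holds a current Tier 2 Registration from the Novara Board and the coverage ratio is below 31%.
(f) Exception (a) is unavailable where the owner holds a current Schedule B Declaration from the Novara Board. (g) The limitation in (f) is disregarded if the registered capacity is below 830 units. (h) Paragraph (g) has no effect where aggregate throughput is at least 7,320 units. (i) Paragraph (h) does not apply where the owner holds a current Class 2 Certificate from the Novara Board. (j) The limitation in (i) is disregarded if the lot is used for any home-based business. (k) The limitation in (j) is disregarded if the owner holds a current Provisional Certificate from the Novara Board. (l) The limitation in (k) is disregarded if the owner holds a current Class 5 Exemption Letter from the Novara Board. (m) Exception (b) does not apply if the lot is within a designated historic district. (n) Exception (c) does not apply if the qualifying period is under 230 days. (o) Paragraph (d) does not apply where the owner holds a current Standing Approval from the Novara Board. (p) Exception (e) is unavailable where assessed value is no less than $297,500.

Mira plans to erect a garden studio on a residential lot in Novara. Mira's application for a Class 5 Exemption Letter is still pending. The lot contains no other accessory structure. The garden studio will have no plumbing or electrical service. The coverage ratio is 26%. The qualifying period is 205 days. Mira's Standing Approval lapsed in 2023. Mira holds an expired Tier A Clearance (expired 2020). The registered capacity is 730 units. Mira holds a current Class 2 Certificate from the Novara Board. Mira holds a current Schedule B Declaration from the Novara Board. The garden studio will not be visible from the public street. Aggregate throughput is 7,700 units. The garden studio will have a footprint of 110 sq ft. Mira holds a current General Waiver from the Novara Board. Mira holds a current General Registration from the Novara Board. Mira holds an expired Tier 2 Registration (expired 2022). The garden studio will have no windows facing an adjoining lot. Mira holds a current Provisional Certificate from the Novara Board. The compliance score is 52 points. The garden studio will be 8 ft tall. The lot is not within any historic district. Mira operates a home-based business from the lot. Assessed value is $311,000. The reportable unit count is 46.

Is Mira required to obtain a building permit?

Exception (a)'s conditions are all satisfied: the structure's height is 8 ft, below the 10 ft limit; the structure will not be visible from the street; the structure's footprint is 110 sq ft, under the 120 sq ft limit. As to paragraphs (f)–(l): (f) applies (a current Schedule B Declaration is held), but is set aside by (g): (g) operates against (f): the registered capacity is 730 units, below the 830 units limit. (h) would limit (g) — aggregate throughput is 7,700 units, meeting the 7,320 units threshold — but (i) sets (h) aside: (i) operates against (h): a current Class 2 Certificate is held. (j) applies (a home-based business operates on the lot), but is itself disapplied by (k): (k) operates against (j): a current Provisional Certificate is held. (l) is not triggered (no current Class 5 Exemption Letter is held), so (k) stands. So (a) applies.
Exception (b) does not apply: the reportable unit count is 46, not less than 44.
Exception (c) is satisfied on its face — there is no plumbing or electrical service; the lot has no other accessory structure; the compliance score is 52 points, meeting the 51 points threshold. But applying paragraph (n): (n) is engaged — the qualifying period is 205 days, under the 230 days limit. So (c) is unavailable.
Exception (d) requires that the owner holds a current Tier A Clearance from the Novara Board; but no current Tier A Clearance is held, so (d) is unavailable.
Exception (e) requires that the owner holds a current Tier 2 Registration from the Novara Board; but there is no Tier 2 Registration in force, so (e) is unavailable.

No — exception (a) applies; Mira does not need a building permit.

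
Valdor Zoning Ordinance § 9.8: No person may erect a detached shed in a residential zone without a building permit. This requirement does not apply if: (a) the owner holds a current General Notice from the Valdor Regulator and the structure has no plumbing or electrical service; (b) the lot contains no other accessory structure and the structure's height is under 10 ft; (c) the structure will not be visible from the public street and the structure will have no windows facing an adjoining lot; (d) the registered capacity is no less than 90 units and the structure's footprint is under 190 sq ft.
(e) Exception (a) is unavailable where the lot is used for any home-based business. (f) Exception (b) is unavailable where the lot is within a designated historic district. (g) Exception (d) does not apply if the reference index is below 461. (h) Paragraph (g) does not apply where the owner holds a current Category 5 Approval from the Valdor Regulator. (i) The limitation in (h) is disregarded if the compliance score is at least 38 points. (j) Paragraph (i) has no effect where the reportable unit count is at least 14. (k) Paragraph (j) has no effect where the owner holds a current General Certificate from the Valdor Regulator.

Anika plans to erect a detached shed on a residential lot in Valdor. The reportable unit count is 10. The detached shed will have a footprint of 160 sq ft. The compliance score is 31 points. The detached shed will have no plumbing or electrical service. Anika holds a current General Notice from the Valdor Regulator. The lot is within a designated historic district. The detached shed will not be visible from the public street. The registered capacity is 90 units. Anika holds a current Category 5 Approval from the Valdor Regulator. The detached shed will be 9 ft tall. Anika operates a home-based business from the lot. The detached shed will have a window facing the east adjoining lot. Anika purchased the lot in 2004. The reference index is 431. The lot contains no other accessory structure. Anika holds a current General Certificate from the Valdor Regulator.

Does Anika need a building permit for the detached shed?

No — exception (d) applies; Anika does not need a building permit.

Exception (a): a current General Notice is held; there is no plumbing or electrical service — every condition holds. Turning to paragraph (e): (e) is engaged — a home-based business operates on the lot. Exception (a) does not apply.
Exception (b) is satisfied on its face — the lot has no other accessory structure; the structure's height is 9 ft, under the 10 ft limit. Turning to paragraph (f): (f) operates — the lot is in a historic district. So (b) is unavailable.
Exception (c) does not apply: a window faces an adjoining lot.
Exception (d): the registered capacity is 90 units, meeting the 90 units threshold; the structure's footprint is 160 sq ft, under the 190 sq ft limit — every condition holds. Applying paragraphs (g)–(k): (g) is triggered (the reference index is 431, below the 461 limit), but is set aside by (h): (h) operates — a current Category 5 Approval is held. (i) is not triggered (the compliance score is 31 points, short of 38 points), so (h) stands. So (d) applies.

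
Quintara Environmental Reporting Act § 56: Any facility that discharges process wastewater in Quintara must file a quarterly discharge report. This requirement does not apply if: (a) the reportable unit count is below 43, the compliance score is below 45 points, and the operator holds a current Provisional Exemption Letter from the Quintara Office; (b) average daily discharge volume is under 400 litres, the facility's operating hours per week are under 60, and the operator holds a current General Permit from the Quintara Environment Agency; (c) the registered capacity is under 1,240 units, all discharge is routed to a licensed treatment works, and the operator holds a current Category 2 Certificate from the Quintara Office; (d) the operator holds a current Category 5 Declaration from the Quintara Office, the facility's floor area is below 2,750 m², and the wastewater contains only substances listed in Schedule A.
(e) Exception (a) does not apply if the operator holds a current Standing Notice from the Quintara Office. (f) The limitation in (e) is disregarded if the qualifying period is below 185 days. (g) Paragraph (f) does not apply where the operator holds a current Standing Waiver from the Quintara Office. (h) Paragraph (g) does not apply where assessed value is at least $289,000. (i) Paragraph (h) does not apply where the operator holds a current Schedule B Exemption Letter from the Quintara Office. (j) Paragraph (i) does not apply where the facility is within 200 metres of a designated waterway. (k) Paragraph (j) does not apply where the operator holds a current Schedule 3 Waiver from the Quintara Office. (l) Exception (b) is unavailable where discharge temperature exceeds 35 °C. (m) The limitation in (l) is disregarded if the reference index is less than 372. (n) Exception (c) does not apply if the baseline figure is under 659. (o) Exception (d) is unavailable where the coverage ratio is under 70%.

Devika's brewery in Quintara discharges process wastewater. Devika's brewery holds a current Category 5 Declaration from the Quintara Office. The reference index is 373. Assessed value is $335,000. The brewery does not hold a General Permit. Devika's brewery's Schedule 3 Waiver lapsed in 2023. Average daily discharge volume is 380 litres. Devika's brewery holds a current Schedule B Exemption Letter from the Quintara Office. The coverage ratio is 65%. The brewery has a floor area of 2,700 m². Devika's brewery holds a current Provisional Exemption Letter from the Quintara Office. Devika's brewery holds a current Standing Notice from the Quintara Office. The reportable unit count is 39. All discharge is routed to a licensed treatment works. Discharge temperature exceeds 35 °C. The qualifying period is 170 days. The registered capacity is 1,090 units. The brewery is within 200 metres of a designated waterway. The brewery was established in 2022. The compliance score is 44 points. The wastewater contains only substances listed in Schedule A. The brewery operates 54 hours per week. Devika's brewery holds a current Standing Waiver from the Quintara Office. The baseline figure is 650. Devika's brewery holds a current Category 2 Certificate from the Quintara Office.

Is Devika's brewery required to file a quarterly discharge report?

Exception (a) is satisfied on its face — the reportable unit count is 39, below the 43 limit; the compliance score is 44 points, below the 45 points limit; a current Provisional Exemption Letter is held. Under paragraphs (e)–(k): (e) would limit (a) — a current Standing Notice is held — but (f) sets (e) aside: (f) operates against (e): the qualifying period is 170 days, below the 185 days limit. (g) operates (a current Standing Waiver is held), but is displaced by (h): (h) operates against (g): assessed value is $335,000, meeting the $289,000 threshold. (i) would limit (h) — a current Schedule B Exemption Letter is held — but (j) sets (i) aside: (j) operates against (i): the brewery is within 200 m of a designated waterway. (k) is inapplicable (the Schedule 3 Waiver is not current), so (j) stands. (a) remains available.
Exception (b) fails — no General Permit is held.
Exception (c)'s conditions are all satisfied: the registered capacity is 1,090 units, under the 1,240 units limit; discharge is routed to a licensed treatment works; a current Category 2 Certificate is held. Turning to paragraph (n): (n) operates against (c): the baseline figure is 650, under the 659 limit. So (c) is unavailable.
Exception (d)'s conditions are all satisfied: a current Category 5 Declaration is held; the facility's floor area is 2,700 m², below the 2,750 m² limit; the wastewater is Schedule-A-only. However, paragraph (o) must be considered: (o) operates — the coverage ratio is 65%, under the 70% limit. Exception (d) does not apply.

No — exception (a) applies; Devika's brewery is not required to file a quarterly discharge report.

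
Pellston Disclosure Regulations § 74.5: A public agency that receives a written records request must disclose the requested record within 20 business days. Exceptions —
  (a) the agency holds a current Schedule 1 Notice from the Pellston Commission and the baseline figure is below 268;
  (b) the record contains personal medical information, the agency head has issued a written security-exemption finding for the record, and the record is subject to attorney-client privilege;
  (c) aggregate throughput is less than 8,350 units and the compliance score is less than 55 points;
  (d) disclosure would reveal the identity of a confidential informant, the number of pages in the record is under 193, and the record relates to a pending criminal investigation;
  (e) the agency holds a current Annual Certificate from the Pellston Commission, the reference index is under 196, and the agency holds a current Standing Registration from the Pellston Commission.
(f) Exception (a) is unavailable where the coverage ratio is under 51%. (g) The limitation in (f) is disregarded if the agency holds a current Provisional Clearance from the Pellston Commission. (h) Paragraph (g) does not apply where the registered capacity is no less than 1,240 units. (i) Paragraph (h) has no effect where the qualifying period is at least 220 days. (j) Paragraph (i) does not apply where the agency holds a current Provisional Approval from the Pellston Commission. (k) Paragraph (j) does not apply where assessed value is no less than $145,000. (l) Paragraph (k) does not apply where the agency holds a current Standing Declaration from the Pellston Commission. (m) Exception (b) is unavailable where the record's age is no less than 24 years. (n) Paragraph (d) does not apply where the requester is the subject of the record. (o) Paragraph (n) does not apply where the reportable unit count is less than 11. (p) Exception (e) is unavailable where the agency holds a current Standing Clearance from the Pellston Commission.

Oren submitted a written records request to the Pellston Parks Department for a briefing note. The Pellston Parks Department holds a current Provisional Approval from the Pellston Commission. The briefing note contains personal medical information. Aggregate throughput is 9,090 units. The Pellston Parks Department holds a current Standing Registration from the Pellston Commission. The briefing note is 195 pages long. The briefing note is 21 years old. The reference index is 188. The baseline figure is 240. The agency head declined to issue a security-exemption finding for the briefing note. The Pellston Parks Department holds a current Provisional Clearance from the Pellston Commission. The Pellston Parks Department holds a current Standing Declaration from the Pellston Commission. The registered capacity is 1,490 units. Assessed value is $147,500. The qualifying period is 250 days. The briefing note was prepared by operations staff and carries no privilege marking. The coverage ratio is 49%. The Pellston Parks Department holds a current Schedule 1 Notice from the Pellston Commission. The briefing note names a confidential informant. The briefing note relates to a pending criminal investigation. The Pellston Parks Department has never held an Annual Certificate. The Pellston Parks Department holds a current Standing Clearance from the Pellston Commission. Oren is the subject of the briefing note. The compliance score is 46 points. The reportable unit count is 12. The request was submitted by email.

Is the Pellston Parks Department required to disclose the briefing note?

Exception (a)'s conditions are all satisfied: a current Schedule 1 Notice is held; the baseline figure is 240, below the 268 limit. Turning to paragraphs (f)–(l): (f) operates against (a): the coverage ratio is 49%, under the 51% limit. (g) operates (a current Provisional Clearance is held), but is overridden by (h): (h) operates — the registered capacity is 1,490 units, meeting the 1,240 units threshold. (i) would limit (h) — the qualifying period is 250 days, meeting the 220 days threshold — but (j) sets (i) aside: (j) operates — a current Provisional Approval is held. (k) would limit (j) — assessed value is $147,500, meeting the $145,000 threshold — but (l) sets (k) aside: (l) is engaged — a current Standing Declaration is held. (a) is therefore removed.
Exception (b) does not apply: the agency head declined to issue a security-exemption finding.
Exception (c) does not apply: aggregate throughput is 9,090 units, not less than 8,350 units.
Exception (d) does not apply: the number of pages in the record is 195, not under 193.
Exception (e) fails — the Annual Certificate is not current.
No exception is made out. the Pellston Parks Department falls within the general rule.

Yes — the Pellston Parks Department must disclose the briefing note.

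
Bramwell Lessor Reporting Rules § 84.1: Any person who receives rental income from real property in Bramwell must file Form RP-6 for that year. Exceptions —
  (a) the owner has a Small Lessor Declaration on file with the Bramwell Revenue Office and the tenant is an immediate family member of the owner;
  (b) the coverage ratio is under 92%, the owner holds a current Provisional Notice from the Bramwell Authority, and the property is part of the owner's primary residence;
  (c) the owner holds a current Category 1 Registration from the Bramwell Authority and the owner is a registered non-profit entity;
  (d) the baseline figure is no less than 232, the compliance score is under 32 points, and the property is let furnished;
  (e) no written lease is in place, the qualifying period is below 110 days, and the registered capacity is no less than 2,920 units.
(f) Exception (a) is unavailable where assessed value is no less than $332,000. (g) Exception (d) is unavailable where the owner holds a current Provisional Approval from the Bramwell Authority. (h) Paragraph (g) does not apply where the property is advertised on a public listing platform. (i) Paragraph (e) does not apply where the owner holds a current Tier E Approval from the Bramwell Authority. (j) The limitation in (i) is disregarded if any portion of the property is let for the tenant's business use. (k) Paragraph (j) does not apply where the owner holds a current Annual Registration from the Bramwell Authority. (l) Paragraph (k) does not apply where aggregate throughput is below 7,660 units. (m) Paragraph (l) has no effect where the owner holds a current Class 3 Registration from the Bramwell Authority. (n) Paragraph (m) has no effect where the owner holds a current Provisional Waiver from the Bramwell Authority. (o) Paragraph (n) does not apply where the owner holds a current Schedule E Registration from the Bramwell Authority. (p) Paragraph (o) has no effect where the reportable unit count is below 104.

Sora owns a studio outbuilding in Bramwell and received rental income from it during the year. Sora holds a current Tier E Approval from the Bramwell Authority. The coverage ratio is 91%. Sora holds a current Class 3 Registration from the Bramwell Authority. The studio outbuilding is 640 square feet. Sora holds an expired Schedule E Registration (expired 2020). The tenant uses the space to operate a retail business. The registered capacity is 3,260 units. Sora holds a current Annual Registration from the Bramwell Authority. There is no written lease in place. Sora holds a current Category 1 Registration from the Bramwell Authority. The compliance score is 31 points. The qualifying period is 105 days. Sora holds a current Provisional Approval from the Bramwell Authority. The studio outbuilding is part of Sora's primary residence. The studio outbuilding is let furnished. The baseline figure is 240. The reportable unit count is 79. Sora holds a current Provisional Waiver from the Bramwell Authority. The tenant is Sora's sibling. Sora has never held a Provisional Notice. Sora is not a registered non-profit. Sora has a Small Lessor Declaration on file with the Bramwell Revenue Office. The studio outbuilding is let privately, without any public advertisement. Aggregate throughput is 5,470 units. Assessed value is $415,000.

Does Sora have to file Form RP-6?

No — exception (e) applies; Sora is not required to file Form RP-6.

Exception (a)'s conditions are all satisfied: a Small Lessor Declaration is on file; the tenant is an immediate family member. But: (f) is triggered — assessed value is $415,000, meeting the $332,000 threshold. (a) is therefore removed.
Exception (b) requires that the owner holds a current Provisional Notice from the Bramwell Authority; but there is no Provisional Notice in force, so (b) is unavailable.
Exception (c) fails — Sora is not a registered non-profit.
All of (d)'s requirements are met (the baseline figure is 240, meeting the 232 threshold; the compliance score is 31 points, under the 32 points limit; the property is let furnished). However, paragraphs (g)–(h) must be considered: (g) operates against (d): a current Provisional Approval is held. (h), which would lift (g), is not engaged — the property is let privately without advertisement. Exception (d) does not apply.
Exception (e): there is no written lease; the qualifying period is 105 days, below the 110 days limit; the registered capacity is 3,260 units, meeting the 2,920 units threshold — every condition holds. As to paragraphs (i)–(p): (i) is triggered (a current Tier E Approval is held), but is overridden by (j): (j) operates against (i): the space is let for business use. (k) would limit (j) — a current Annual Registration is held — but (l) sets (k) aside: (l) applies — aggregate throughput is 5,470 units, below the 7,660 units limit. (m) would limit (l) — a current Class 3 Registration is held — but (n) sets (m) aside: (n) operates against (m): a current Provisional Waiver is held. (o), which would lift (n), is inapplicable — there is no Schedule E Registration in force. So (e) applies.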